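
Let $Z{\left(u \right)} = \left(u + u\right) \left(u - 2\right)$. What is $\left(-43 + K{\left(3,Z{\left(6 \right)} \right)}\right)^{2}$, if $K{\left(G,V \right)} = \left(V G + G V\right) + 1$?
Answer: $60516$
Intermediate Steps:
$Z{\left(u \right)} = 2 u \left(-2 + u\right)$
$K{\left(G,V \right)} = 1 + 2 G V$ ($K{\left(G,V \right)} = \left(G V + G V\right) + 1 = 2 G V + 1 = 1 + 2 G V$)
$\left(-43 + K{\left(3,Z{\left(6 \right)} \right)}\right)^{2} = \left(-43 + \left(1 + 2 \cdot 3 \cdot 2 \cdot 6 \left(-2 + 6\right)\right)\right)^{2} = \left(-43 + \left(1 + 2 \cdot 3 \cdot 2 \cdot 6 \cdot 4\right)\right)^{2} = \left(-43 + \left(1 + 2 \cdot 3 \cdot 48\right)\right)^{2} = \left(-43 + \left(1 + 288\right)\right)^{2} = \left(-43 + 289\right)^{2} = 246^{2} = 60516$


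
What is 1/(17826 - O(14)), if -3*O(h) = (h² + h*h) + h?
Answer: 3/53884 ≈ 5.5675e-5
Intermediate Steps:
O(h) = -2*h²/3 - h/3 (O(h) = -((h² + h*h) + h)/3 = -((h² + h²) + h)/3 = -(2*h² + h)/3 = -(h + 2*h²)/3 = -2*h²/3 - h/3)
1/(17826 - O(14)) = 1/(17826 - (-1)*14*(1 + 2*14)/3) = 1/(17826 - (-1)*14*(1 + 28)/3) = 1/(17826 - (-1)*14*29/3) = 1/(17826 - 1*(-406/3)) = 1/(17826 + 406/3) = 1/(53884/3) = 3/53884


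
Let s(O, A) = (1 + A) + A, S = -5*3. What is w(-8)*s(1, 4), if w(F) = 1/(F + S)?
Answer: -9/23 ≈ -0.39130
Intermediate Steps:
S = -15
s(O, A) = 1 + 2*A
w(F) = 1/(-15 + F) (w(F) = 1/(F - 15) = 1/(-15 + F))
w(-8)*s(1, 4) = (1 + 2*4)/(-15 - 8) = (1 + 8)/(-23) = -1/23*9 = -9/23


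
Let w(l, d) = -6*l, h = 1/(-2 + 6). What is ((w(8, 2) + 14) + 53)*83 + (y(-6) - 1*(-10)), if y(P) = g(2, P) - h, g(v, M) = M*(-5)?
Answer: 6467/4 ≈ 1616.8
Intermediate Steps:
g(v, M) = -5*M
h = 1/4 ≈ 0.25000
y(P) = -1/4 - 5*P (y(P) = -5*P - 1*1/4 = -5*P - 1/4 = -1/4 - 5*P)
((w(8, 2) + 14) + 53)*83 + (y(-6) - 1*(-10)) = ((-6*8 + 14) + 53)*83 + ((-1/4 - 5*(-6)) - 1*(-10)) = ((-48 + 14) + 53)*83 + ((-1/4 + 30) + 10) = (-34 + 53)*83 + (119/4 + 10) = 19*83 + 159/4 = 1577 + 159/4 = 6467/4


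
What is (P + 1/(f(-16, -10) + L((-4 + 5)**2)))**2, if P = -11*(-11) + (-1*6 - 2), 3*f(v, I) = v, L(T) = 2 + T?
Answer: 620944/49 ≈ 12672.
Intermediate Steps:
f(v, I) = v/3
P = 113 (P = 121 + (-6 - 2) = 121 - 8 = 113)
(P + 1/(f(-16, -10) + L((-4 + 5)**2)))**2 = (113 + 1/((1/3)*(-16) + (2 + (-4 + 5)**2)))**2 = (113 + 1/(-16/3 + (2 + 1**2)))**2 = (113 + 1/(-16/3 + (2 + 1)))**2 = (113 + 1/(-16/3 + 3))**2 = (113 + 1/(-7/3))**2 = (113 - 3/7)**2 = (788/7)**2 = 620944/49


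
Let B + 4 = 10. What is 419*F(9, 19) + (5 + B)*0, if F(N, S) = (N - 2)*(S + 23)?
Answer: 123186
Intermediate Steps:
B = 6 (B = -4 + 10 = 6)
F(N, S) = (-2 + N)*(23 + S)
419*F(9, 19) + (5 + B)*0 = 419*(-46 - 2*19 + 23*9 + 9*19) + (5 + 6)*0 = 419*(-46 - 38 + 207 + 171) + 11*0 = 419*294 + 0 = 123186 + 0 = 123186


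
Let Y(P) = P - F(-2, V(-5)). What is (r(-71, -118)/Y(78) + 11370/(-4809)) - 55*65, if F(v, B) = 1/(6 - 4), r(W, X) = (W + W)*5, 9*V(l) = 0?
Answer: -178225217/49693 ≈ -3586.5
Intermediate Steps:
V(l) = 0 (V(l) = (1/9)*0 = 0)
r(W, X) = 10*W (r(W, X) = (2*W)*5 = 10*W)
F(v, B) = 1/2
Y(P) = -1/2 + P (Y(P) = P - 1*1/2 = P - 1/2 = -1/2 + P)
(r(-71, -118)/Y(78) + 11370/(-4809)) - 55*65 = ((10*(-71))/(-1/2 + 78) + 11370/(-4809)) - 55*65 = (-710/155/2 + 11370*(-1/4809)) - 1*3575 = (-710*2/155 - 3790/1603) - 3575 = (-284/31 - 3790/1603) - 3575 = -572742/49693 - 3575 = -178225217/49693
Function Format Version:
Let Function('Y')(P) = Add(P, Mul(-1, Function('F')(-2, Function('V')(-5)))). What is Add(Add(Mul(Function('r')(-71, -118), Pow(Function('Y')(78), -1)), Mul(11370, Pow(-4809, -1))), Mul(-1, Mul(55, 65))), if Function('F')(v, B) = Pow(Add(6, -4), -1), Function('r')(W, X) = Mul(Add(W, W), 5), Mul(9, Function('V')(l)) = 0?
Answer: Rational(-178225217, 49693) ≈ -3586.5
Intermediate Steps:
Function('V')(l) = 0 (Function('V')(l) = Mul(Rational(1, 9), 0) = 0)
Function('r')(W, X) = Mul(10, W) (Function('r')(W, X) = Mul(Mul(2, W), 5) = Mul(10, W))
Function('F')(v, B) = Rational(1, 2) (Function('F')(v, B) = Pow(2, -1) = Rational(1, 2))
Function('Y')(P) = Add(Rational(-1, 2), P) (Function('Y')(P) = Add(P, Mul(-1, Rational(1, 2))) = Add(P, Rational(-1, 2)) = Add(Rational(-1, 2), P))
Add(Add(Mul(Function('r')(-71, -118), Pow(Function('Y')(78), -1)), Mul(11370, Pow(-4809, -1))), Mul(-1, Mul(55, 65))) = Add(Add(Mul(Mul(10, -71), Pow(Add(Rational(-1, 2), 78), -1)), Mul(11370, Pow(-4809, -1))), Mul(-1, Mul(55, 65))) = Add(Add(Mul(-710, Pow(Rational(155, 2), -1)), Mul(11370, Rational(-1, 4809))), Mul(-1, 3575)) = Add(Add(Mul(-710, Rational(2, 155)), Rational(-3790, 1603)), -3575) = Add(Add(Rational(-284, 31), Rational(-3790, 1603)), -3575) = Add(Rational(-572742, 49693), -3575) = Rational(-178225217, 49693)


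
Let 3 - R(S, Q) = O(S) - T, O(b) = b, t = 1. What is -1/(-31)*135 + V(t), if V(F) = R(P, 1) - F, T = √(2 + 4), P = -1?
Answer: 228/31 + √6 ≈ 9.8043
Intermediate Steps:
T = √6 ≈ 2.4495
R(S, Q) = 3 + √6 - S (R(S, Q) = 3 - (S - √6) = 3 + (√6 - S) = 3 + √6 - S)
V(F) = 4 + √6 - F (V(F) = (3 + √6 - 1*(-1)) - F = (3 + √6 + 1) - F = (4 + √6) - F = 4 + √6 - F)
-1/(-31)*135 + V(t) = -1/(-31)*135 + (4 + √6 - 1*1) = -1*(-1/31)*135 + (4 + √6 - 1) = (1/31)*135 + (3 + √6) = 135/31 + (3 + √6) = 228/31 + √6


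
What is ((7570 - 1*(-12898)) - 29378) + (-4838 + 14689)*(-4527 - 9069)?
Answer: -133943106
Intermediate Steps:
((7570 - 1*(-12898)) - 29378) + (-4838 + 14689)*(-4527 - 9069) = ((7570 + 12898) - 29378) + 9851*(-13596) = (20468 - 29378) - 133934196 = -8910 - 133934196 = -133943106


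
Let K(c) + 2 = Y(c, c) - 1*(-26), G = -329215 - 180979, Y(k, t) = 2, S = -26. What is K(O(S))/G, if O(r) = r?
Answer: -13/255097 ≈ -5.0961e-5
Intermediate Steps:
G = -510194
K(c) = 26 (K(c) = -2 + (2 - 1*(-26)) = -2 + (2 + 26) = -2 + 28 = 26)
K(O(S))/G = 26/(-510194) = 26*(-1/510194) = -13/255097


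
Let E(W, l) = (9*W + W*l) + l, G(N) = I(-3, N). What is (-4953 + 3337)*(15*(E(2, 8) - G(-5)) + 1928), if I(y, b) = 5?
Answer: -4012528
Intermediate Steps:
G(N) = 5
E(W, l) = l + 9*W + W*l
(-4953 + 3337)*(15*(E(2, 8) - G(-5)) + 1928) = (-4953 + 3337)*(15*((8 + 9*2 + 2*8) - 1*5) + 1928) = -1616*(15*((8 + 18 + 16) - 5) + 1928) = -1616*(15*(42 - 5) + 1928) = -1616*(15*37 + 1928) = -1616*(555 + 1928) = -1616*2483 = -4012528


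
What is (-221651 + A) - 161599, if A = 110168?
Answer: -273082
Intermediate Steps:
(-221651 + A) - 161599 = (-221651 + 110168) - 161599 = -111483 - 161599 = -273082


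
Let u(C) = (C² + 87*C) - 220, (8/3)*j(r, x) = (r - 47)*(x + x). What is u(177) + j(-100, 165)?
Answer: 113267/4 ≈ 28317.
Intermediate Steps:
j(r, x) = 3*x*(-47 + r)/4 (j(r, x) = 3*((r - 47)*(x + x))/8 = 3*((-47 + r)*(2*x))/8 = 3*(2*x*(-47 + r))/8 = 3*x*(-47 + r)/4)
u(C) = -220 + C² + 87*C
u(177) + j(-100, 165) = (-220 + 177² + 87*177) + (¾)*165*(-47 - 100) = (-220 + 31329 + 15399) + (¾)*165*(-147) = 46508 - 72765/4 = 113267/4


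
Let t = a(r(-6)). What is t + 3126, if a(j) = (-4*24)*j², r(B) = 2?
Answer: 2742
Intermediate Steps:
a(j) = -96*j²
t = -384 (t = -96*2² = -96*4 = -384)
t + 3126 = -384 + 3126 = 2742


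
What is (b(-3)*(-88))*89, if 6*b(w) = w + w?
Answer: 7832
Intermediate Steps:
b(w) = w/3 (b(w) = (w + w)/6 = (2*w)/6 = w/3)
(b(-3)*(-88))*89 = (((⅓)*(-3))*(-88))*89 = -1*(-88)*89 = 88*89 = 7832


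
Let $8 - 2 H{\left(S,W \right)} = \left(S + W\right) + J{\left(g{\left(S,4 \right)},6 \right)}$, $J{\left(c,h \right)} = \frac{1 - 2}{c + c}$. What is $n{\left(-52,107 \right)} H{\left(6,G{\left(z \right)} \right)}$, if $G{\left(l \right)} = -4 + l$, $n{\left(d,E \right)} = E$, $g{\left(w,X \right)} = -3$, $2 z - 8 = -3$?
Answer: $\frac{535}{3} \approx 178.33$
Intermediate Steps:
$z = \frac{5}{2}$ ($z = 4 + \frac{1}{2} \left(-3\right) = 4 - \frac{3}{2} = \frac{5}{2} \approx 2.5$)
$J{\left(c,h \right)} = - \frac{1}{2 c}$
$H{\left(S,W \right)} = \frac{47}{12} - \frac{S}{2} - \frac{W}{2}$ ($H{\left(S,W \right)} = 4 - \frac{\left(S + W\right) - \frac{1}{2 \left(-3\right)}}{2} = 4 - \frac{\left(S + W\right) - - \frac{1}{6}}{2} = 4 - \frac{\left(S + W\right) + \frac{1}{6}}{2} = 4 - \frac{\frac{1}{6} + S + W}{2} = 4 - \left(\frac{1}{12} + \frac{S}{2} + \frac{W}{2}\right) = \frac{47}{12} - \frac{S}{2} - \frac{W}{2}$)
$n{\left(-52,107 \right)} H{\left(6,G{\left(z \right)} \right)} = 107 \left(\frac{47}{12} - 3 - \frac{-4 + \frac{5}{2}}{2}\right) = 107 \left(\frac{47}{12} - 3 - - \frac{3}{4}\right) = 107 \left(\frac{47}{12} - 3 + \frac{3}{4}\right) = 107 \cdot \frac{5}{3} = \frac{535}{3}$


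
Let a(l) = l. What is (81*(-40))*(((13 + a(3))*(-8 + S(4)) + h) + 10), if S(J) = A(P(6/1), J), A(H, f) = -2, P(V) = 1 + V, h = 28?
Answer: 395280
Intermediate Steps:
S(J) = -2
(81*(-40))*(((13 + a(3))*(-8 + S(4)) + h) + 10) = (81*(-40))*(((13 + 3)*(-8 - 2) + 28) + 10) = -3240*((16*(-10) + 28) + 10) = -3240*((-160 + 28) + 10) = -3240*(-132 + 10) = -3240*(-122) = 395280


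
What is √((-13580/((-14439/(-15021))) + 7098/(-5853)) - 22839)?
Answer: 5*I*√130384923198619085/9390163 ≈ 192.27*I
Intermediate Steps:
√((-13580/((-14439/(-15021))) + 7098/(-5853)) - 22839) = √((-13580/((-14439*(-1/15021))) + 7098*(-1/5853)) - 22839) = √((-13580/4813/5007 - 2366/1951) - 22839) = √((-13580*5007/4813 - 2366/1951) - 22839) = √((-67995060/4813 - 2366/1951) - 22839) = √(-132669749618/9390163 - 22839) = √(-347131682375/9390163) = 5*I*√130384923198619085/9390163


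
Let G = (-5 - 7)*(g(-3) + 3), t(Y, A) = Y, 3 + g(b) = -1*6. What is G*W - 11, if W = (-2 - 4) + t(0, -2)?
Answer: -443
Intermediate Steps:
g(b) = -9 (g(b) = -3 - 1*6 = -3 - 6 = -9)
G = 72 (G = (-5 - 7)*(-9 + 3) = -12*(-6) = 72)
W = -6 (W = (-2 - 4) + 0 = -6 + 0 = -6)
G*W - 11 = 72*(-6) - 11 = -432 - 11 = -443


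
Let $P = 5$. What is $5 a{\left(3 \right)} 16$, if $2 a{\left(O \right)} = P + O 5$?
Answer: $800$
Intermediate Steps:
$a{\left(O \right)} = \frac{5}{2} + \frac{5 O}{2}$ ($a{\left(O \right)} = \frac{5 + O 5}{2} = \frac{5 + 5 O}{2} = \frac{5}{2} + \frac{5 O}{2}$)
$5 a{\left(3 \right)} 16 = 5 \left(\frac{5}{2} + \frac{5}{2} \cdot 3\right) 16 = 5 \left(\frac{5}{2} + \frac{15}{2}\right) 16 = 5 \cdot 10 \cdot 16 = 50 \cdot 16 = 800$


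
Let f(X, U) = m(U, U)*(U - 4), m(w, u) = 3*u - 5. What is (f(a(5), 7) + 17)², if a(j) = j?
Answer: 4225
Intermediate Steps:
m(w, u) = -5 + 3*u
f(X, U) = (-5 + 3*U)*(-4 + U) (f(X, U) = (-5 + 3*U)*(U - 4) = (-5 + 3*U)*(-4 + U))
(f(a(5), 7) + 17)² = ((-5 + 3*7)*(-4 + 7) + 17)² = ((-5 + 21)*3 + 17)² = (16*3 + 17)² = (48 + 17)² = 65² = 4225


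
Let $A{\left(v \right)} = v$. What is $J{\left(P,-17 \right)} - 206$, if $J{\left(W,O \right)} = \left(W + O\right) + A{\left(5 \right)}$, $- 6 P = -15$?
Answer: $- \frac{431}{2} \approx -215.5$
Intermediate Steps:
$P = \frac{5}{2}$ ($P = \left(- \frac{1}{6}\right) \left(-15\right) = \frac{5}{2} \approx 2.5$)
$J{\left(W,O \right)} = 5 + O + W$ ($J{\left(W,O \right)} = \left(W + O\right) + 5 = \left(O + W\right) + 5 = 5 + O + W$)
$J{\left(P,-17 \right)} - 206 = \left(5 - 17 + \frac{5}{2}\right) - 206 = - \frac{19}{2} - 206 = - \frac{431}{2}$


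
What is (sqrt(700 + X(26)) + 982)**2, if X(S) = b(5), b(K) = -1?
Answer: (982 + sqrt(699))**2 ≈ 1.0169e+6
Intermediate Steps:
X(S) = -1
(sqrt(700 + X(26)) + 982)**2 = (sqrt(700 - 1) + 982)**2 = (sqrt(699) + 982)**2 = (982 + sqrt(699))**2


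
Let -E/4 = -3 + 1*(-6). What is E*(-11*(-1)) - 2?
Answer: 394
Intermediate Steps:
E = 36 (E = -4*(-3 + 1*(-6)) = -4*(-3 - 6) = -4*(-9) = 36)
E*(-11*(-1)) - 2 = 36*(-11*(-1)) - 2 = 36*11 - 2 = 396 - 2 = 394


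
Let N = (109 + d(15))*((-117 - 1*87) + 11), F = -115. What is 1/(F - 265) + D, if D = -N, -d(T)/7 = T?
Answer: 293359/380 ≈ 772.00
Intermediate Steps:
d(T) = -7*T
N = -772 (N = (109 - 7*15)*((-117 - 1*87) + 11) = (109 - 105)*((-117 - 87) + 11) = 4*(-204 + 11) = 4*(-193) = -772)
D = 772 (D = -1*(-772) = 772)
1/(F - 265) + D = 1/(-115 - 265) + 772 = 1/(-380) + 772 = -1/380 + 772 = 293359/380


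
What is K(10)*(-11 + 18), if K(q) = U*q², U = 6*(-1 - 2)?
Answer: -12600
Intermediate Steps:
U = -18 (U = 6*(-3) = -18)
K(q) = -18*q²
K(10)*(-11 + 18) = (-18*10²)*(-11 + 18) = -18*100*7 = -1800*7 = -12600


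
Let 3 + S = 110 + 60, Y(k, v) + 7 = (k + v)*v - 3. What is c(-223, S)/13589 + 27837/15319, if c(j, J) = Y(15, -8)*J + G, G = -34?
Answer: 208910129/208169891 ≈ 1.0036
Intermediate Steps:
Y(k, v) = -10 + v*(k + v) (Y(k, v) = -7 + ((k + v)*v - 3) = -7 + (v*(k + v) - 3) = -7 + (-3 + v*(k + v)) = -10 + v*(k + v))
S = 167 (S = -3 + (110 + 60) = -3 + 170 = 167)
c(j, J) = -34 - 66*J (c(j, J) = (-10 + (-8)**2 + 15*(-8))*J - 34 = (-10 + 64 - 120)*J - 34 = -66*J - 34 = -34 - 66*J)
c(-223, S)/13589 + 27837/15319 = (-34 - 66*167)/13589 + 27837/15319 = (-34 - 11022)*(1/13589) + 27837*(1/15319) = -11056*1/13589 + 27837/15319 = -11056/13589 + 27837/15319 = 208910129/208169891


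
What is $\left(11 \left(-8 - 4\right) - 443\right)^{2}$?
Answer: $330625$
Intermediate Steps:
$\left(11 \left(-8 - 4\right) - 443\right)^{2} = \left(11 \left(-12\right) - 443\right)^{2} = \left(-132 - 443\right)^{2} = \left(-575\right)^{2} = 330625$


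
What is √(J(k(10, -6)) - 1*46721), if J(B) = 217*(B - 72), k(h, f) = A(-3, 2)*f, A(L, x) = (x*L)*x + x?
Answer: 5*I*√1973 ≈ 222.09*I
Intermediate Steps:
A(L, x) = x + L*x² (A(L, x) = (L*x)*x + x = L*x² + x = x + L*x²)
k(h, f) = -10*f (k(h, f) = (2*(1 - 3*2))*f = (2*(1 - 6))*f = (2*(-5))*f = -10*f)
J(B) = -15624 + 217*B (J(B) = 217*(-72 + B) = -15624 + 217*B)
√(J(k(10, -6)) - 1*46721) = √((-15624 + 217*(-10*(-6))) - 1*46721) = √((-15624 + 217*60) - 46721) = √((-15624 + 13020) - 46721) = √(-2604 - 46721) = √(-49325) = 5*I*√1973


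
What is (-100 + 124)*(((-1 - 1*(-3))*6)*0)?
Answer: 0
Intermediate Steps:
(-100 + 124)*(((-1 - 1*(-3))*6)*0) = 24*(((-1 + 3)*6)*0) = 24*((2*6)*0) = 24*(12*0) = 24*0 = 0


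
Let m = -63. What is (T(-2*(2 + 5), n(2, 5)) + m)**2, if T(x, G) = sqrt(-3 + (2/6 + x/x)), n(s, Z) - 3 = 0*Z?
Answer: (189 - I*sqrt(15))**2/9 ≈ 3967.3 - 162.67*I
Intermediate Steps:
n(s, Z) = 3 (n(s, Z) = 3 + 0*Z = 3 + 0 = 3)
T(x, G) = I*sqrt(15)/3 (T(x, G) = sqrt(-3 + (2*(1/6) + 1)) = sqrt(-3 + (1/3 + 1)) = sqrt(-3 + 4/3) = sqrt(-5/3) = I*sqrt(15)/3)
(T(-2*(2 + 5), n(2, 5)) + m)**2 = (I*sqrt(15)/3 - 63)**2 = (-63 + I*sqrt(15)/3)**2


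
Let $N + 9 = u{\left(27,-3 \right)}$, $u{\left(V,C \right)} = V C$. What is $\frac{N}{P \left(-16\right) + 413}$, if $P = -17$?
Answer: $- \frac{18}{137} \approx -0.13139$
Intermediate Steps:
$u{\left(V,C \right)} = C V$
$N = -90$ ($N = -9 - 81 = -90$)
$\frac{N}{P \left(-16\right) + 413} = - \frac{90}{\left(-17\right) \left(-16\right) + 413} = - \frac{90}{272 + 413} = - \frac{90}{685} = \left(-90\right) \frac{1}{685} = - \frac{18}{137}$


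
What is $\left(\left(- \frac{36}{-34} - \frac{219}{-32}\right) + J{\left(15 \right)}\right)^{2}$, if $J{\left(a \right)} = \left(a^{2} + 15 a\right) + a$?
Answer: $\frac{66182193081}{295936} \approx 2.2364 \cdot 10^{5}$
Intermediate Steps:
$J{\left(a \right)} = a^{2} + 16 a$
$\left(\left(- \frac{36}{-34} - \frac{219}{-32}\right) + J{\left(15 \right)}\right)^{2} = \left(\left(- \frac{36}{-34} - \frac{219}{-32}\right) + 15 \left(16 + 15\right)\right)^{2} = \left(\left(\left(-36\right) \left(- \frac{1}{34}\right) - - \frac{219}{32}\right) + 15 \cdot 31\right)^{2} = \left(\left(\frac{18}{17} + \frac{219}{32}\right) + 465\right)^{2} = \left(\frac{4299}{544} + 465\right)^{2} = \left(\frac{257259}{544}\right)^{2} = \frac{66182193081}{295936}$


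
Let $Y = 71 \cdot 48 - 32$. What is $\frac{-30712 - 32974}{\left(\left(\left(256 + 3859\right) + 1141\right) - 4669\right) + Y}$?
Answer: $- \frac{63686}{3963} \approx -16.07$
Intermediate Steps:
$Y = 3376$ ($Y = 3408 - 32 = 3376$)
$\frac{-30712 - 32974}{\left(\left(\left(256 + 3859\right) + 1141\right) - 4669\right) + Y} = \frac{-30712 - 32974}{\left(\left(\left(256 + 3859\right) + 1141\right) - 4669\right) + 3376} = - \frac{63686}{\left(\left(4115 + 1141\right) - 4669\right) + 3376} = - \frac{63686}{\left(5256 - 4669\right) + 3376} = - \frac{63686}{587 + 3376} = - \frac{63686}{3963}$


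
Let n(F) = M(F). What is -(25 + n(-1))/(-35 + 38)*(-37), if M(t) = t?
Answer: 296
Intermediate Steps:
n(F) = F
-(25 + n(-1))/(-35 + 38)*(-37) = -(25 - 1)/(-35 + 38)*(-37) = -24/3*(-37) = -1*8*(-37) = -8*(-37) = 296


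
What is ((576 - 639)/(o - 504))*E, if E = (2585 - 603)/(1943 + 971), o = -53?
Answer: 62433/811549 ≈ 0.076931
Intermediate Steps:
E = 991/1457 (E = 1982/2914 = 1982*(1/2914) = 991/1457 ≈ 0.68016)
((576 - 639)/(o - 504))*E = ((576 - 639)/(-53 - 504))*(991/1457) = -63/(-557)*(991/1457) = -63*(-1/557)*(991/1457) = (63/557)*(991/1457) = 62433/811549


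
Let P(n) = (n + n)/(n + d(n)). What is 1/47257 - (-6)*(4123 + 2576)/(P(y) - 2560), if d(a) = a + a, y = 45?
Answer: -259015268/16492693 ≈ -15.705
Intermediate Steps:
d(a) = 2*a
P(n) = ⅔ (P(n) = (n + n)/(n + 2*n) = (2*n)/((3*n)) = (2*n)*(1/(3*n)) = ⅔)
1/47257 - (-6)*(4123 + 2576)/(P(y) - 2560) = 1/47257 - (-6)*(4123 + 2576)/(⅔ - 2560) = 1/47257 - (-6)*6699/(-7678/3) = 1/47257 - (-6)*6699*(-3/7678) = 1/47257 - (-6)*(-1827)/698 = 1/47257 - 1*5481/349 = 1/47257 - 5481/349 = -259015268/16492693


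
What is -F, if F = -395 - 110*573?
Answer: 63425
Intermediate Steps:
F = -63425 (F = -395 - 63030 = -63425)
-F = -1*(-63425) = 63425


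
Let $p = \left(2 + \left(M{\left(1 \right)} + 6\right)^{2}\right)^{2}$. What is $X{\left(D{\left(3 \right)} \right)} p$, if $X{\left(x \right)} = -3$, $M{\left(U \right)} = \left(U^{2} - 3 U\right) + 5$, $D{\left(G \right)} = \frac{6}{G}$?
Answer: $-20667$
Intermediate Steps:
$M{\left(U \right)} = 5 + U^{2} - 3 U$
$p = 6889$ ($p = \left(2 + \left(\left(5 + 1^{2} - 3\right) + 6\right)^{2}\right)^{2} = \left(2 + \left(\left(5 + 1 - 3\right) + 6\right)^{2}\right)^{2} = \left(2 + \left(3 + 6\right)^{2}\right)^{2} = \left(2 + 9^{2}\right)^{2} = \left(2 + 81\right)^{2} = 83^{2} = 6889$)
$X{\left(D{\left(3 \right)} \right)} p = \left(-3\right) 6889 = -20667$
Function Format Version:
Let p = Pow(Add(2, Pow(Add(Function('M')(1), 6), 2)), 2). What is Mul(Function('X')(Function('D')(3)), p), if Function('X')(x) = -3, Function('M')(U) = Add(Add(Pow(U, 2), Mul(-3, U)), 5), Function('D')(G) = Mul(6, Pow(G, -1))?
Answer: -20667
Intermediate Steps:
Function('M')(U) = Add(5, Pow(U, 2), Mul(-3, U))
p = 6889 (p = Pow(Add(2, Pow(Add(Add(5, Pow(1, 2), Mul(-3, 1)), 6), 2)), 2) = Pow(Add(2, Pow(Add(Add(5, 1, -3), 6), 2)), 2) = Pow(Add(2, Pow(Add(3, 6), 2)), 2) = Pow(Add(2, Pow(9, 2)), 2) = Pow(Add(2, 81), 2) = Pow(83, 2) = 6889)
Mul(Function('X')(Function('D')(3)), p) = Mul(-3, 6889) = -20667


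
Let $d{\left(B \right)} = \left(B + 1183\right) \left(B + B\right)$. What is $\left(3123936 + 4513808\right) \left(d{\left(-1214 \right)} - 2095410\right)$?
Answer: $-15429327439648$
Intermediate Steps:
$d{\left(B \right)} = 2 B \left(1183 + B\right)$ ($d{\left(B \right)} = \left(1183 + B\right) 2 B = 2 B \left(1183 + B\right)$)
$\left(3123936 + 4513808\right) \left(d{\left(-1214 \right)} - 2095410\right) = \left(3123936 + 4513808\right) \left(2 \left(-1214\right) \left(1183 - 1214\right) - 2095410\right) = 7637744 \left(2 \left(-1214\right) \left(-31\right) - 2095410\right) = 7637744 \left(75268 - 2095410\right) = 7637744 \left(-2020142\right) = -15429327439648$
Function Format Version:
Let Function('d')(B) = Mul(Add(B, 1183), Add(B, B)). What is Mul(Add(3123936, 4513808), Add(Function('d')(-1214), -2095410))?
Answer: -15429327439648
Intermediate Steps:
Function('d')(B) = Mul(2, B, Add(1183, B)) (Function('d')(B) = Mul(Add(1183, B), Mul(2, B)) = Mul(2, B, Add(1183, B)))
Mul(Add(3123936, 4513808), Add(Function('d')(-1214), -2095410)) = Mul(Add(3123936, 4513808), Add(Mul(2, -1214, Add(1183, -1214)), -2095410)) = Mul(7637744, Add(Mul(2, -1214, -31), -2095410)) = Mul(7637744, Add(75268, -2095410)) = Mul(7637744, -2020142) = -15429327439648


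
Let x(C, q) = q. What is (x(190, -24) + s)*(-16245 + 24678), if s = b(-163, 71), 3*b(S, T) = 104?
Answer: 89952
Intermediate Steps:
b(S, T) = 104/3 (b(S, T) = (⅓)*104 = 104/3)
s = 104/3 ≈ 34.667
(x(190, -24) + s)*(-16245 + 24678) = (-24 + 104/3)*(-16245 + 24678) = (32/3)*8433 = 89952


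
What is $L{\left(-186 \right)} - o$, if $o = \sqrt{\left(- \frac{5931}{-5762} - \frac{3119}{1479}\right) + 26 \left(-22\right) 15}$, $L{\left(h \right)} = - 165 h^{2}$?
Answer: $-5708340 - \frac{i \sqrt{623196180317132862}}{8521998} \approx -5.7083 \cdot 10^{6} - 92.634 i$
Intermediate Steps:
$o = \frac{i \sqrt{623196180317132862}}{8521998}$ ($o = \sqrt{\left(\left(-5931\right) \left(- \frac{1}{5762}\right) - \frac{3119}{1479}\right) - 8580} = \sqrt{\left(\frac{5931}{5762} - \frac{3119}{1479}\right) - 8580} = \sqrt{- \frac{9199729}{8521998} - 8580} = \sqrt{- \frac{73127942569}{8521998}} = \frac{i \sqrt{623196180317132862}}{8521998} \approx 92.634 i$)
$L{\left(-186 \right)} - o = - 165 \left(-186\right)^{2} - \frac{i \sqrt{623196180317132862}}{8521998} = \left(-165\right) 34596 - \frac{i \sqrt{623196180317132862}}{8521998} = -5708340 - \frac{i \sqrt{623196180317132862}}{8521998}$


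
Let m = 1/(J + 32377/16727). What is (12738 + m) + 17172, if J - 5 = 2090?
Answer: 1049106486947/35075442 ≈ 29910.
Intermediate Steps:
J = 2095 (J = 5 + 2090 = 2095)
m = 16727/35075442 (m = 1/(2095 + 32377/16727) = 1/(35075442/16727) = 16727/35075442 ≈ 0.00047689)
(12738 + m) + 17172 = (12738 + 16727/35075442) + 17172 = 446790996923/35075442 + 17172 = 1049106486947/35075442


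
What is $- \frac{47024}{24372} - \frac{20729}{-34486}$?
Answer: $- \frac{279115619}{210123198} \approx -1.3283$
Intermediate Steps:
$- \frac{47024}{24372} - \frac{20729}{-34486} = \left(-47024\right) \frac{1}{24372} - - \frac{20729}{34486} = - \frac{11756}{6093} + \frac{20729}{34486} = - \frac{279115619}{210123198}$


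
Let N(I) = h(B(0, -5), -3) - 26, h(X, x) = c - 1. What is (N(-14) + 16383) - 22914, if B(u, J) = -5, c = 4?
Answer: -6554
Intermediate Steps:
h(X, x) = 3 (h(X, x) = 4 - 1 = 3)
N(I) = -23 (N(I) = 3 - 26 = -23)
(N(-14) + 16383) - 22914 = (-23 + 16383) - 22914 = 16360 - 22914 = -6554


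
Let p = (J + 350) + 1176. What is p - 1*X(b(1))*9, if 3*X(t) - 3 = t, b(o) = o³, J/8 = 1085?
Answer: 10194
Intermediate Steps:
J = 8680 (J = 8*1085 = 8680)
X(t) = 1 + t/3
p = 10206 (p = (8680 + 350) + 1176 = 9030 + 1176 = 10206)
p - 1*X(b(1))*9 = 10206 - 1*(1 + (⅓)*1³)*9 = 10206 - 1*(1 + (⅓)*1)*9 = 10206 - 1*(1 + ⅓)*9 = 10206 - 1*(4/3)*9 = 10206 - 4*9/3 = 10206 - 1*12 = 10206 - 12 = 10194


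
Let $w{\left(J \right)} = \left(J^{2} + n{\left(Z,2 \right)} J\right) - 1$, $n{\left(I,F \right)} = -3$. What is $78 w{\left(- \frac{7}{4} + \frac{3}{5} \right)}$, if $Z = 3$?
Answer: $\frac{58851}{200} \approx 294.25$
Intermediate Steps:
$w{\left(J \right)} = -1 + J^{2} - 3 J$ ($w{\left(J \right)} = \left(J^{2} - 3 J\right) - 1 = -1 + J^{2} - 3 J$)
$78 w{\left(- \frac{7}{4} + \frac{3}{5} \right)} = 78 \left(-1 + \left(- \frac{7}{4} + \frac{3}{5}\right)^{2} - 3 \left(- \frac{7}{4} + \frac{3}{5}\right)\right) = 78 \left(-1 + \left(- \frac{23}{20}\right)^{2} - - \frac{69}{20}\right) = 78 \left(-1 + \frac{529}{400} + \frac{69}{20}\right) = 78 \cdot \frac{1509}{400} = \frac{58851}{200}$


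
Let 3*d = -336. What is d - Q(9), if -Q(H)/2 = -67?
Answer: -246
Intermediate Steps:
d = -112 (d = (⅓)*(-336) = -112)
Q(H) = 134 (Q(H) = -2*(-67) = 134)
d - Q(9) = -112 - 1*134 = -112 - 134 = -246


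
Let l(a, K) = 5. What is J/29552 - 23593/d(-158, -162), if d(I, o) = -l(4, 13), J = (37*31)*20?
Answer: 174333759/36940 ≈ 4719.4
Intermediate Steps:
J = 22940 (J = 1147*20 = 22940)
d(I, o) = -5 (d(I, o) = -1*5 = -5)
J/29552 - 23593/d(-158, -162) = 22940/29552 - 23593/(-5) = 22940*(1/29552) - 23593*(-1/5) = 5735/7388 + 23593/5 = 174333759/36940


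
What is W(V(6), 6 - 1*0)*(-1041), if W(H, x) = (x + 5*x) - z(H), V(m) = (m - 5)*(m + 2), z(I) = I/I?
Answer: -36435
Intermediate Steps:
z(I) = 1
V(m) = (-5 + m)*(2 + m)
W(H, x) = -1 + 6*x (W(H, x) = (x + 5*x) - 1*1 = 6*x - 1 = -1 + 6*x)
W(V(6), 6 - 1*0)*(-1041) = (-1 + 6*(6 - 1*0))*(-1041) = (-1 + 6*(6 + 0))*(-1041) = (-1 + 6*6)*(-1041) = (-1 + 36)*(-1041) = 35*(-1041) = -36435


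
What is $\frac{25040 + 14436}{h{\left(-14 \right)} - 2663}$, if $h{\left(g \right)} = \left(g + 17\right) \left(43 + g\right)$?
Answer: $- \frac{9869}{644} \approx -15.325$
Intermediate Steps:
$h{\left(g \right)} = \left(17 + g\right) \left(43 + g\right)$
$\frac{25040 + 14436}{h{\left(-14 \right)} - 2663} = \frac{25040 + 14436}{\left(731 + \left(-14\right)^{2} + 60 \left(-14\right)\right) - 2663} = \frac{39476}{\left(731 + 196 - 840\right) - 2663} = \frac{39476}{87 - 2663} = \frac{39476}{-2576} = 39476 \left(- \frac{1}{2576}\right) = - \frac{9869}{644}$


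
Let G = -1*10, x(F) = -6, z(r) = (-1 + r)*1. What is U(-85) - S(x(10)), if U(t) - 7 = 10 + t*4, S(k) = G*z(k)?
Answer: -393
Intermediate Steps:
z(r) = -1 + r
G = -10
S(k) = 10 - 10*k (S(k) = -10*(-1 + k) = 10 - 10*k)
U(t) = 17 + 4*t (U(t) = 7 + (10 + t*4) = 7 + (10 + 4*t) = 17 + 4*t)
U(-85) - S(x(10)) = (17 + 4*(-85)) - (10 - 10*(-6)) = (17 - 340) - (10 + 60) = -323 - 1*70 = -323 - 70 = -393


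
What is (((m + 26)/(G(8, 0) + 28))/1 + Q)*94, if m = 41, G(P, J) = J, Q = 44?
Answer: 61053/14 ≈ 4360.9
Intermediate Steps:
(((m + 26)/(G(8, 0) + 28))/1 + Q)*94 = (((41 + 26)/(0 + 28))/1 + 44)*94 = ((67/28)*1 + 44)*94 = (67/28 + 44)*94 = (1299/28)*94 = 61053/14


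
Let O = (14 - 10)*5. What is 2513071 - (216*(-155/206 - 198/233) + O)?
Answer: 60319016473/23999 ≈ 2.5134e+6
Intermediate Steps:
O = 20 (O = 4*5 = 20)
2513071 - (216*(-155/206 - 198/233) + O) = 2513071 - (216*(-155/206 - 198/233) + 20) = 2513071 - (216*(-76903/47998) + 20) = 2513071 - (-8305524/23999 + 20) = 2513071 - 1*(-7825544/23999) = 2513071 + 7825544/23999 = 60319016473/23999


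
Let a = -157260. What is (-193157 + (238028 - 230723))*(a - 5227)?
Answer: 30198533924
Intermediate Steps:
(-193157 + (238028 - 230723))*(a - 5227) = (-193157 + (238028 - 230723))*(-157260 - 5227) = (-193157 + 7305)*(-162487) = -185852*(-162487) = 30198533924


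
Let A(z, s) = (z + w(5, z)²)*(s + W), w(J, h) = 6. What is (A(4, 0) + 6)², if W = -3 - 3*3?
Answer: 224676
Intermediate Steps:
W = -12 (W = -3 - 9 = -12)
A(z, s) = (-12 + s)*(36 + z) (A(z, s) = (z + 6²)*(s - 12) = (z + 36)*(-12 + s) = (36 + z)*(-12 + s) = (-12 + s)*(36 + z))
(A(4, 0) + 6)² = ((-432 - 12*4 + 36*0 + 0*4) + 6)² = ((-432 - 48 + 0 + 0) + 6)² = (-480 + 6)² = (-474)² = 224676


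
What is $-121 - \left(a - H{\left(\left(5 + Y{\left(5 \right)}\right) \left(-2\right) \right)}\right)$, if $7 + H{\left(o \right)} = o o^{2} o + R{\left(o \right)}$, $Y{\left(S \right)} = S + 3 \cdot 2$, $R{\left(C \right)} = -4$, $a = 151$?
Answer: $1048293$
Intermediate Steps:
$Y{\left(S \right)} = 6 + S$ ($Y{\left(S \right)} = S + 6 = 6 + S$)
$H{\left(o \right)} = -11 + o^{4}$ ($H{\left(o \right)} = -7 + \left(o o^{2} o - 4\right) = -7 + \left(o^{3} o - 4\right) = -7 + \left(o^{4} - 4\right) = -7 + \left(-4 + o^{4}\right) = -11 + o^{4}$)
$-121 - \left(a - H{\left(\left(5 + Y{\left(5 \right)}\right) \left(-2\right) \right)}\right) = -121 - \left(151 - \left(-11 + \left(\left(5 + \left(6 + 5\right)\right) \left(-2\right)\right)^{4}\right)\right) = -121 - \left(151 - \left(-11 + \left(\left(5 + 11\right) \left(-2\right)\right)^{4}\right)\right) = -121 - \left(151 - \left(-11 + \left(16 \left(-2\right)\right)^{4}\right)\right) = -121 - \left(151 - \left(-11 + \left(-32\right)^{4}\right)\right) = -121 - \left(151 - \left(-11 + 1048576\right)\right) = -121 - \left(151 - 1048565\right) = -121 - -1048414 = -121 + 1048414 = 1048293$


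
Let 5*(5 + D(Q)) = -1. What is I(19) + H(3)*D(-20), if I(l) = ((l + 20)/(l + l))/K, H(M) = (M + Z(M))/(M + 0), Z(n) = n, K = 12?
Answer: -7839/760 ≈ -10.314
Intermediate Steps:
D(Q) = -26/5 (D(Q) = -5 + (1/5)*(-1) = -5 - 1/5 = -26/5)
H(M) = 2 (H(M) = (M + M)/(M + 0) = (2*M)/M = 2)
I(l) = (20 + l)/(24*l) (I(l) = ((l + 20)/(l + l))/12 = ((20 + l)/((2*l)))*(1/12) = ((20 + l)*(1/(2*l)))*(1/12) = ((20 + l)/(2*l))*(1/12) = (20 + l)/(24*l))
I(19) + H(3)*D(-20) = (1/24)*(20 + 19)/19 + 2*(-26/5) = (1/24)*(1/19)*39 - 52/5 = 13/152 - 52/5 = -7839/760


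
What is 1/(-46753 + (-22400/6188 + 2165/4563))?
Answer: -77571/3626920958 ≈ -2.1388e-5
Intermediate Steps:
1/(-46753 + (-22400/6188 + 2165/4563)) = 1/(-46753 + (-22400*1/6188 + 2165*(1/4563))) = 1/(-46753 + (-800/221 + 2165/4563)) = 1/(-46753 - 243995/77571) = 1/(-3626920958/77571) = -77571/3626920958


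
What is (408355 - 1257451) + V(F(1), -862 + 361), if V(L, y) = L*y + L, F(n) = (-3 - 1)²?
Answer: -857096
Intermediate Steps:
F(n) = 16 (F(n) = (-4)² = 16)
V(L, y) = L + L*y
(408355 - 1257451) + V(F(1), -862 + 361) = (408355 - 1257451) + 16*(1 + (-862 + 361)) = -849096 + 16*(1 - 501) = -849096 + 16*(-500) = -849096 - 8000 = -857096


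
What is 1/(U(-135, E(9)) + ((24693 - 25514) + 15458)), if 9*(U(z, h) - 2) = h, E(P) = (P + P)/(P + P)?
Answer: 9/131752 ≈ 6.8310e-5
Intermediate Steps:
E(P) = 1 (E(P) = (2*P)/((2*P)) = (2*P)*(1/(2*P)) = 1)
U(z, h) = 2 + h/9
1/(U(-135, E(9)) + ((24693 - 25514) + 15458)) = 1/((2 + (⅑)*1) + ((24693 - 25514) + 15458)) = 1/((2 + ⅑) + (-821 + 15458)) = 1/(19/9 + 14637) = 1/(131752/9) = 9/131752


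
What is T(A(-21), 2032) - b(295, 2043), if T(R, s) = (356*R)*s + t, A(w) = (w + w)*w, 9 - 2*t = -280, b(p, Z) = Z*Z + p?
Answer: 1267715489/2 ≈ 6.3386e+8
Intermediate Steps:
b(p, Z) = p + Z² (b(p, Z) = Z² + p = p + Z²)
t = 289/2 (t = 9/2 - ½*(-280) = 9/2 + 140 = 289/2 ≈ 144.50)
A(w) = 2*w² (A(w) = (2*w)*w = 2*w²)
T(R, s) = 289/2 + 356*R*s (T(R, s) = (356*R)*s + 289/2 = 356*R*s + 289/2 = 289/2 + 356*R*s)
T(A(-21), 2032) - b(295, 2043) = (289/2 + 356*(2*(-21)²)*2032) - (295 + 2043²) = (289/2 + 356*(2*441)*2032) - (295 + 4173849) = (289/2 + 356*882*2032) - 1*4174144 = (289/2 + 638031744) - 4174144 = 1276063777/2 - 4174144 = 1267715489/2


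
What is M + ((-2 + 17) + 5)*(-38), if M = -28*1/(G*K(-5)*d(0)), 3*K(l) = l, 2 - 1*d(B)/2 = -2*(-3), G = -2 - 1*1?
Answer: -7593/10 ≈ -759.30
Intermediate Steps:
G = -3 (G = -2 - 1 = -3)
d(B) = -8 (d(B) = 4 - (-4)*(-3) = 4 - 2*6 = 4 - 12 = -8)
K(l) = l/3
M = 7/10 (M = -28/((((1/3)*(-5))*(-8))*(-3)) = -28/(-5/3*(-8)*(-3)) = -28/((40/3)*(-3)) = -28/(-40) = -28*(-1/40) = 7/10 ≈ 0.70000)
M + ((-2 + 17) + 5)*(-38) = 7/10 + ((-2 + 17) + 5)*(-38) = 7/10 + (15 + 5)*(-38) = 7/10 + 20*(-38) = 7/10 - 760 = -7593/10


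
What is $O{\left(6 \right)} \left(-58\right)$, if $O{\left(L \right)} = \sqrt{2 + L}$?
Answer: $- 116 \sqrt{2} \approx -164.05$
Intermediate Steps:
$O{\left(6 \right)} \left(-58\right) = \sqrt{2 + 6} \left(-58\right) = \sqrt{8} \left(-58\right) = 2 \sqrt{2} \left(-58\right) = - 116 \sqrt{2}$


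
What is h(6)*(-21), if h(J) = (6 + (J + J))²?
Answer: -6804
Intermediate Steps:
h(J) = (6 + 2*J)²
h(6)*(-21) = (4*(3 + 6)²)*(-21) = (4*9²)*(-21) = (4*81)*(-21) = 324*(-21) = -6804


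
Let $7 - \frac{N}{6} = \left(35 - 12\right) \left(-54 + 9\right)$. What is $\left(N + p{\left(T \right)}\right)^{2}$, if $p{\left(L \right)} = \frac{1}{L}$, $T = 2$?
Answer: $\frac{156375025}{4} \approx 3.9094 \cdot 10^{7}$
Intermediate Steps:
$N = 6252$ ($N = 42 - 6 \left(35 - 12\right) \left(-54 + 9\right) = 42 - 6 \cdot 23 \left(-45\right) = 42 - -6210 = 42 + 6210 = 6252$)
$\left(N + p{\left(T \right)}\right)^{2} = \left(6252 + \frac{1}{2}\right)^{2} = \left(\frac{12505}{2}\right)^{2} = \frac{156375025}{4}$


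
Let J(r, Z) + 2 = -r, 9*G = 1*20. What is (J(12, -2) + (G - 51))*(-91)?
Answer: 51415/9 ≈ 5712.8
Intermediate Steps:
G = 20/9 (G = (1*20)/9 = (1/9)*20 = 20/9 ≈ 2.2222)
J(r, Z) = -2 - r
(J(12, -2) + (G - 51))*(-91) = ((-2 - 1*12) + (20/9 - 51))*(-91) = ((-2 - 12) - 439/9)*(-91) = (-14 - 439/9)*(-91) = -565/9*(-91) = 51415/9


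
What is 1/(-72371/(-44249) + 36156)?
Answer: 44249/1599939215 ≈ 2.7657e-5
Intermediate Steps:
1/(-72371/(-44249) + 36156) = 1/(-72371*(-1/44249) + 36156) = 1/(72371/44249 + 36156) = 1/(1599939215/44249) = 44249/1599939215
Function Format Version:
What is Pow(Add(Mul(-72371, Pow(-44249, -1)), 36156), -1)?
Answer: Rational(44249, 1599939215) ≈ 2.7657e-5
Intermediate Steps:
Pow(Add(Mul(-72371, Pow(-44249, -1)), 36156), -1) = Pow(Add(Mul(-72371, Rational(-1, 44249)), 36156), -1) = Pow(Add(Rational(72371, 44249), 36156), -1) = Pow(Rational(1599939215, 44249), -1) = Rational(44249, 1599939215)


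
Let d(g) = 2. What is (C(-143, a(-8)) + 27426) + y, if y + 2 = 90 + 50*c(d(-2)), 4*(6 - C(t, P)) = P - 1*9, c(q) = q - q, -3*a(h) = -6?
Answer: 110087/4 ≈ 27522.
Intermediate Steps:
a(h) = 2 (a(h) = -1/3*(-6) = 2)
c(q) = 0
C(t, P) = 33/4 - P/4 (C(t, P) = 6 - (P - 1*9)/4 = 6 - (P - 9)/4 = 6 - (-9 + P)/4 = 6 + (9/4 - P/4) = 33/4 - P/4)
y = 88 (y = -2 + (90 + 50*0) = -2 + (90 + 0) = -2 + 90 = 88)
(C(-143, a(-8)) + 27426) + y = ((33/4 - 1/4*2) + 27426) + 88 = ((33/4 - 1/2) + 27426) + 88 = (31/4 + 27426) + 88 = 109735/4 + 88 = 110087/4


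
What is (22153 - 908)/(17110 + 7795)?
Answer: 4249/4981 ≈ 0.85304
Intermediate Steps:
(22153 - 908)/(17110 + 7795) = 21245/24905 = 21245*(1/24905) = 4249/4981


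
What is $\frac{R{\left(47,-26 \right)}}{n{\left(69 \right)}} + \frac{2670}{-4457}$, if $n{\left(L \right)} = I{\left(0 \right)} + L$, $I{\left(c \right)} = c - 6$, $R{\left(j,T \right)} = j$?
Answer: $\frac{41269}{280791} \approx 0.14697$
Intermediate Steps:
$I{\left(c \right)} = -6 + c$ ($I{\left(c \right)} = c - 6 = -6 + c$)
$n{\left(L \right)} = -6 + L$ ($n{\left(L \right)} = \left(-6 + 0\right) + L = -6 + L$)
$\frac{R{\left(47,-26 \right)}}{n{\left(69 \right)}} + \frac{2670}{-4457} = \frac{47}{-6 + 69} + \frac{2670}{-4457} = \frac{47}{63} + 2670 \left(- \frac{1}{4457}\right) = 47 \cdot \frac{1}{63} - \frac{2670}{4457} = \frac{47}{63} - \frac{2670}{4457} = \frac{41269}{280791}$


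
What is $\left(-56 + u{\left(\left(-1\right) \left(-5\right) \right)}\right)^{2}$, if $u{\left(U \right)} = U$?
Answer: $2601$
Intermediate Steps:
$\left(-56 + u{\left(\left(-1\right) \left(-5\right) \right)}\right)^{2} = \left(-56 - -5\right)^{2} = \left(-56 + 5\right)^{2} = \left(-51\right)^{2} = 2601$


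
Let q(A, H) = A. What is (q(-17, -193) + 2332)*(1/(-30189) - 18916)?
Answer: -1321992614375/30189 ≈ -4.3791e+7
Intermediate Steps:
(q(-17, -193) + 2332)*(1/(-30189) - 18916) = (-17 + 2332)*(1/(-30189) - 18916) = 2315*(-1/30189 - 18916) = 2315*(-571055125/30189) = -1321992614375/30189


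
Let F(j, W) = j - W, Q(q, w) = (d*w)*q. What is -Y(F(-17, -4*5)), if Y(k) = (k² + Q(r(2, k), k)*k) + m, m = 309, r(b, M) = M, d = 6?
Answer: -480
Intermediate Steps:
Q(q, w) = 6*q*w (Q(q, w) = (6*w)*q = 6*q*w)
Y(k) = 309 + k² + 6*k³ (Y(k) = (k² + (6*k*k)*k) + 309 = (k² + (6*k²)*k) + 309 = (k² + 6*k³) + 309 = 309 + k² + 6*k³)
-Y(F(-17, -4*5)) = -(309 + (-17 - (-4)*5)² + 6*(-17 - (-4)*5)³) = -(309 + (-17 - 1*(-20))² + 6*(-17 - 1*(-20))³) = -(309 + (-17 + 20)² + 6*(-17 + 20)³) = -(309 + 3² + 6*3³) = -(309 + 9 + 6*27) = -(309 + 9 + 162) = -1*480 = -480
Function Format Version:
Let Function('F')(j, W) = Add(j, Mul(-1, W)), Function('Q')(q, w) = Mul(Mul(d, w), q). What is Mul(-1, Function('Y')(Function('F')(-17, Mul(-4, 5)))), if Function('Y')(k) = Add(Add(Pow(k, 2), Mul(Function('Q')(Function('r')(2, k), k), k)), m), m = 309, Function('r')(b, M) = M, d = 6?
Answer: -480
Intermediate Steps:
Function('Q')(q, w) = Mul(6, q, w) (Function('Q')(q, w) = Mul(Mul(6, w), q) = Mul(6, q, w))
Function('Y')(k) = Add(309, Pow(k, 2), Mul(6, Pow(k, 3))) (Function('Y')(k) = Add(Add(Pow(k, 2), Mul(Mul(6, k, k), k)), 309) = Add(Add(Pow(k, 2), Mul(Mul(6, Pow(k, 2)), k)), 309) = Add(Add(Pow(k, 2), Mul(6, Pow(k, 3))), 309) = Add(309, Pow(k, 2), Mul(6, Pow(k, 3))))
Mul(-1, Function('Y')(Function('F')(-17, Mul(-4, 5)))) = Mul(-1, Add(309, Pow(Add(-17, Mul(-1, Mul(-4, 5))), 2), Mul(6, Pow(Add(-17, Mul(-1, Mul(-4, 5))), 3)))) = Mul(-1, Add(309, Pow(Add(-17, Mul(-1, -20)), 2), Mul(6, Pow(Add(-17, Mul(-1, -20)), 3)))) = Mul(-1, Add(309, Pow(Add(-17, 20), 2), Mul(6, Pow(Add(-17, 20), 3)))) = Mul(-1, Add(309, Pow(3, 2), Mul(6, Pow(3, 3)))) = Mul(-1, Add(309, 9, Mul(6, 27))) = Mul(-1, Add(309, 9, 162)) = Mul(-1, 480) = -480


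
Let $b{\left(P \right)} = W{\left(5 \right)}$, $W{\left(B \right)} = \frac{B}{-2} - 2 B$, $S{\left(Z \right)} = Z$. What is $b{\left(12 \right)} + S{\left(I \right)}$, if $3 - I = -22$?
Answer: $\frac{25}{2} \approx 12.5$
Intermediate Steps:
$I = 25$ ($I = 3 - -22 = 3 + 22 = 25$)
$W{\left(B \right)} = - \frac{5 B}{2}$ ($W{\left(B \right)} = B \left(- \frac{1}{2}\right) - 2 B = - \frac{B}{2} - 2 B = - \frac{5 B}{2}$)
$b{\left(P \right)} = - \frac{25}{2}$ ($b{\left(P \right)} = \left(- \frac{5}{2}\right) 5 = - \frac{25}{2}$)
$b{\left(12 \right)} + S{\left(I \right)} = - \frac{25}{2} + 25 = \frac{25}{2}$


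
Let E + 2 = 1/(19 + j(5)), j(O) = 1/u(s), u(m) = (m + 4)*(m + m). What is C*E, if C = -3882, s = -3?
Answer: 854040/113 ≈ 7557.9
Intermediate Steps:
u(m) = 2*m*(4 + m) (u(m) = (4 + m)*(2*m) = 2*m*(4 + m))
j(O) = -⅙ (j(O) = 1/(2*(-3)*(4 - 3)) = 1/(2*(-3)*1) = 1/(-6) = -⅙)
E = -220/113 (E = -2 + 1/(19 - ⅙) = -2 + 1/(113/6) = -2 + 6/113 = -220/113 ≈ -1.9469)
C*E = -3882*(-220/113) = 854040/113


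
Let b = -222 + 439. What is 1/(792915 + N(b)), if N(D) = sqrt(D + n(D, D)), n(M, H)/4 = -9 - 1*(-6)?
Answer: 158583/125742839404 - sqrt(205)/628714197020 ≈ 1.2611e-6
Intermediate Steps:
n(M, H) = -12 (n(M, H) = 4*(-9 - 1*(-6)) = 4*(-9 + 6) = 4*(-3) = -12)
b = 217
N(D) = sqrt(-12 + D) (N(D) = sqrt(D - 12) = sqrt(-12 + D))
1/(792915 + N(b)) = 1/(792915 + sqrt(-12 + 217)) = 1/(792915 + sqrt(205))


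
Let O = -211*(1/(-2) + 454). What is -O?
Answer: 191377/2 ≈ 95689.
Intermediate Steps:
O = -191377/2 (O = -211*(-½ + 454) = -211*907/2 = -191377/2 ≈ -95689.)
-O = -1*(-191377/2) = 191377/2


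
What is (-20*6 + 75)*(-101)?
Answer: 4545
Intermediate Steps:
(-20*6 + 75)*(-101) = (-120 + 75)*(-101) = -45*(-101) = 4545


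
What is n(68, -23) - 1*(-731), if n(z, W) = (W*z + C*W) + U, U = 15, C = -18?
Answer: -404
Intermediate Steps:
n(z, W) = 15 - 18*W + W*z (n(z, W) = (W*z - 18*W) + 15 = (-18*W + W*z) + 15 = 15 - 18*W + W*z)
n(68, -23) - 1*(-731) = (15 - 18*(-23) - 23*68) - 1*(-731) = (15 + 414 - 1564) + 731 = -1135 + 731 = -404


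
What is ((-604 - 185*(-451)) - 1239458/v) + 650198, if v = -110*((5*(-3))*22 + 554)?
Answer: 821048819/1120 ≈ 7.3308e+5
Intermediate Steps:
v = -24640 (v = -110*(-15*22 + 554) = -110*(-330 + 554) = -110*224 = -24640)
((-604 - 185*(-451)) - 1239458/v) + 650198 = ((-604 - 185*(-451)) - 1239458/(-24640)) + 650198 = ((-604 + 83435) - 1239458*(-1/24640)) + 650198 = (82831 + 56339/1120) + 650198 = 92827059/1120 + 650198 = 821048819/1120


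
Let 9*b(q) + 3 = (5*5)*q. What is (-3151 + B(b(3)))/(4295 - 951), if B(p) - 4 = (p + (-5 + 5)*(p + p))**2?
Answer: -3083/3344 ≈ -0.92195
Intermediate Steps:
b(q) = -1/3 + 25*q/9 (b(q) = -1/3 + ((5*5)*q)/9 = -1/3 + (25*q)/9 = -1/3 + 25*q/9)
B(p) = 4 + p**2 (B(p) = 4 + (p + (-5 + 5)*(p + p))**2 = 4 + (p + 0*(2*p))**2 = 4 + (p + 0)**2 = 4 + p**2)
(-3151 + B(b(3)))/(4295 - 951) = (-3151 + (4 + (-1/3 + (25/9)*3)**2))/(4295 - 951) = (-3151 + (4 + (-1/3 + 25/3)**2))/3344 = (-3151 + (4 + 8**2))*(1/3344) = (-3151 + (4 + 64))*(1/3344) = (-3151 + 68)*(1/3344) = -3083*1/3344 = -3083/3344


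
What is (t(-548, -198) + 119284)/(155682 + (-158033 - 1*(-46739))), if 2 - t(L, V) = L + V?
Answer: 30008/11097 ≈ 2.7042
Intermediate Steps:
t(L, V) = 2 - L - V (t(L, V) = 2 - (L + V) = 2 + (-L - V) = 2 - L - V)
(t(-548, -198) + 119284)/(155682 + (-158033 - 1*(-46739))) = ((2 - 1*(-548) - 1*(-198)) + 119284)/(155682 + (-158033 - 1*(-46739))) = ((2 + 548 + 198) + 119284)/(155682 + (-158033 + 46739)) = (748 + 119284)/(155682 - 111294) = 120032/44388 = 120032*(1/44388) = 30008/11097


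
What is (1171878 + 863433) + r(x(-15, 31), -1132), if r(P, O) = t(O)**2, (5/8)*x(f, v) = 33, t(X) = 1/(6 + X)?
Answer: 2580521969437/1267876 ≈ 2.0353e+6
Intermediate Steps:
x(f, v) = 264/5 (x(f, v) = (8/5)*33 = 264/5)
r(P, O) = (6 + O)**(-2) (r(P, O) = (1/(6 + O))**2 = (6 + O)**(-2))
(1171878 + 863433) + r(x(-15, 31), -1132) = (1171878 + 863433) + (6 - 1132)**(-2) = 2035311 + (-1126)**(-2) = 2035311 + 1/1267876 = 2580521969437/1267876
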